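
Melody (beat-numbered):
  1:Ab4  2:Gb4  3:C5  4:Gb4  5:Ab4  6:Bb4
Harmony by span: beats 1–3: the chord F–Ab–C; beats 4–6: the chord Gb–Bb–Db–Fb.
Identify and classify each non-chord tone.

Gb4 (beat 2) — escape tone; Ab4 (beat 5) — passing tone.

The harmony at that moment is F minor triad (F, Ab, C); Gb4 is not a chord tone.
It is approached by step down from Ab4 and left by leap up to C5.
Step in, leap out — an escape tone.
The harmony at that moment is Gb dominant seventh chord (Gb, Bb, Db, Fb); Ab4 is not a chord tone.
It is approached by step up from Gb4 and left by step up to Bb4.
Step in, step out in the same direction — a passing tone.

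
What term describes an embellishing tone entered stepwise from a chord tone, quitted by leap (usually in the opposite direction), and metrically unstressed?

Approach: by step. Departure: by leap. Metric position: weak.
Step in, leap out, from a weak position — an escape tone (échappée). (It is the mirror image of the appoggiatura, which leaps in and steps out on a strong beat.)

Escape tone.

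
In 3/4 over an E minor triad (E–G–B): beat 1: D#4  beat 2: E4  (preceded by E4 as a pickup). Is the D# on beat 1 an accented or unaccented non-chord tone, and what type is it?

Accented neighbor tone.

The harmony at that moment is E minor triad (E, G, B); D#4 is not a chord tone.
It is approached by step down from E4 and left by step up to E4.
Step away and step back to the same note — a neighbor tone (lower neighbor).
It falls on the downbeat, so it is accented.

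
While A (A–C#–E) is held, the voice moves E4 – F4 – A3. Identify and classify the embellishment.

F4 is an escape tone.

The harmony at that moment is A major triad (A, C#, E); F4 is not a chord tone.
It is approached by step up from E4 and left by leap down to A3.
Step in, leap out — an escape tone.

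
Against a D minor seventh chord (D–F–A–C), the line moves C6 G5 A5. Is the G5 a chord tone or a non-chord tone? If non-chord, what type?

The harmony at that moment is D minor seventh chord (D, F, A, C); G5 is not a chord tone.
It is approached by leap down from C6 and left by step up to A5.
Leap in, step out — an appoggiatura.

Non-chord tone — an appoggiatura.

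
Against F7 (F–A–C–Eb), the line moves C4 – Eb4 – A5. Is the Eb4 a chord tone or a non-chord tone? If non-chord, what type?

Chord tone (the seventh of F dominant seventh chord).

F dominant seventh chord contains F, A, C, Eb; Eb is the seventh, so it is a chord tone.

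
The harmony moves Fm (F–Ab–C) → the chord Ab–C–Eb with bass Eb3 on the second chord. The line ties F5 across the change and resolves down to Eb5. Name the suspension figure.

9–8 suspension.

At the second chord the bass is Eb3. The suspended F5 lies a ninth above the bass; after resolving down by step to Eb5, the interval above the bass becomes an octave.
Suspension figures are named by those two intervals: 9–8.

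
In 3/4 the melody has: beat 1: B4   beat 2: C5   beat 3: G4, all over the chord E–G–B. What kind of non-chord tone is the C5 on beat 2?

The harmony at that moment is E minor triad (E, G, B); C5 is not a chord tone.
It is approached by step up from B4 and left by leap down to G4.
Step in, leap out, on a weak beat — an escape tone.

Escape tone.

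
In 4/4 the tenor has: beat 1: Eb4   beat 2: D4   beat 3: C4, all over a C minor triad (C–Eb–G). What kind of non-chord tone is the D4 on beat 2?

The harmony at that moment is C minor triad (C, Eb, G); D4 is not a chord tone.
It is approached by step down from Eb4 and left by step down to C4.
Step in, step out in the same direction — a passing tone.

Passing tone.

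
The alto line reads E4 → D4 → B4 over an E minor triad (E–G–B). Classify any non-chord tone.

D4 is an escape tone.

The harmony at that moment is E minor triad (E, G, B); D4 is not a chord tone.
It is approached by step down from E4 and left by leap up to B4.
Step in, leap out — an escape tone.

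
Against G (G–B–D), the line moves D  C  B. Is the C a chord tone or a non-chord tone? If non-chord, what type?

The harmony at that moment is G major triad (G, B, D); C is not a chord tone.
It is approached by step down from D and left by step down to B.
Step in, step out in the same direction — a passing tone.

Non-chord tone — a passing tone.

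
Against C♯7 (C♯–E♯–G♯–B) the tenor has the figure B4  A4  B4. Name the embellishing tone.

The harmony at that moment is C♯ dominant seventh chord (C♯, E♯, G♯, B); A4 is not a chord tone.
It is approached by step down from B4 and left by step up to B4.
Step away and step back to the same note — a neighbor tone (lower neighbor).

A4 is a neighbor tone.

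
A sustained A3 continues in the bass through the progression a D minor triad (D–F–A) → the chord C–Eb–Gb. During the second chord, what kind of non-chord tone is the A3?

The harmony at that moment is C diminished triad (C, Eb, Gb); A3 is not a chord tone.
It is held over (the same pitch as the preceding A3) and then sustained as the same pitch into the next harmony.
Sustained through a change of harmony — a pedal tone.

Pedal tone (pedal point).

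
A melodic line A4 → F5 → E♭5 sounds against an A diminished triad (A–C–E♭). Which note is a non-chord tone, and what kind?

F5 is an appoggiatura.

The harmony at that moment is A diminished triad (A, C, E♭); F5 is not a chord tone.
It is approached by leap up from A4 and left by step down to E♭5.
Leap in, step out — an appoggiatura.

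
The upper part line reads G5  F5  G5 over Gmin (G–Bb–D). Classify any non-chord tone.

F5 is a neighbor tone.

The harmony at that moment is G minor triad (G, Bb, D); F5 is not a chord tone.
It is approached by step down from G5 and left by step up to G5.
Step away and step back to the same note — a neighbor tone (lower neighbor).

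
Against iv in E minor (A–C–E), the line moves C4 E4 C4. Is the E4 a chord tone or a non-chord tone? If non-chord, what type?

Chord tone (the fifth of A minor triad).

A minor triad contains A, C, E; E is the fifth, so it is a chord tone.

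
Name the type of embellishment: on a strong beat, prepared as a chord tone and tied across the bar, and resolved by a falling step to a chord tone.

Approach: by preparation — the pitch is first a chord tone, then held (tied or repeated) while the harmony changes under it. Departure: down by step. Metric position: strong.
A prepared dissonance that resolves downward by step — a suspension. (The same figure resolving upward would be a retardation.)

Suspension.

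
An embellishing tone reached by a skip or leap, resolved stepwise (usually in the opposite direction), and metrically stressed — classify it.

Appoggiatura.

Approach: by leap. Departure: by step. Metric position: strong.
Leap in, step out, in a metrically strong position — an appoggiatura. (It is the mirror image of the escape tone, which steps in and leaps out from a weak position.)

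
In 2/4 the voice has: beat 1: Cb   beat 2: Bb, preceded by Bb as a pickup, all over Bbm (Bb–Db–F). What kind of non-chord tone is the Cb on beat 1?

Upper neighbor tone.

The harmony at that moment is Bb minor triad (Bb, Db, F); Cb is not a chord tone.
It is approached by step up from Bb and left by step down to Bb.
Step away and step back to the same note — a neighbor tone (upper neighbor).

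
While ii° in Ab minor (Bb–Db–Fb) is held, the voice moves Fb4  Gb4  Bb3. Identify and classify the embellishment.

Gb4 is an escape tone.

The harmony at that moment is Bb diminished triad (Bb, Db, Fb); Gb4 is not a chord tone.
It is approached by step up from Fb4 and left by leap down to Bb3.
Step in, leap out — an escape tone.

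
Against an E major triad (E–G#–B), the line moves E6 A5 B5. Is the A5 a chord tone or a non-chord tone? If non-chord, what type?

Non-chord tone — an appoggiatura.

The harmony at that moment is E major triad (E, G#, B); A5 is not a chord tone.
It is approached by leap down from E6 and left by step up to B5.
Leap in, step out — an appoggiatura.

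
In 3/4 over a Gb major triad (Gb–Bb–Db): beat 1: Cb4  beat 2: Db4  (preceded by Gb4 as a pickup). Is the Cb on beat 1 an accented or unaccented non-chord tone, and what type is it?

Accented appoggiatura.

The harmony at that moment is Gb major triad (Gb, Bb, Db); Cb4 is not a chord tone.
It is approached by leap down from Gb4 and left by step up to Db4.
Leap in, step out — an appoggiatura.
It falls on the downbeat, so it is accented.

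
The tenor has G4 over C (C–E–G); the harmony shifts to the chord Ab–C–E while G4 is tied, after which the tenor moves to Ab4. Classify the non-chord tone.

G4 is a retardation.

The harmony at that moment is Ab augmented triad (Ab, C, E); G4 is not a chord tone.
It is held over (the same pitch as the preceding G4) and left by step up to Ab4.
Held over from the previous chord and resolving up by step — a retardation.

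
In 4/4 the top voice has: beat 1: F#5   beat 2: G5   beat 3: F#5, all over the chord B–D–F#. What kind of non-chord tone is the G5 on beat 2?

The harmony at that moment is B minor triad (B, D, F#); G5 is not a chord tone.
It is approached by step up from F#5 and left by step down to F#5.
Step away and step back to the same note — a neighbor tone (upper neighbor).

Upper neighbor tone.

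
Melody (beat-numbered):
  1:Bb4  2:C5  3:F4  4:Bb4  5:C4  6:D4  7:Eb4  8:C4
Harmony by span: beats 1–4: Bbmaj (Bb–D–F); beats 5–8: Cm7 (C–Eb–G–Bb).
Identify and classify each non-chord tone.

The harmony at that moment is Bb major triad (Bb, D, F); C5 is not a chord tone.
It is approached by step up from Bb4 and left by leap down to F4.
Step in, leap out — an escape tone.
The harmony at that moment is C minor seventh chord (C, Eb, G, Bb); D4 is not a chord tone.
It is approached by step up from C4 and left by step up to Eb4.
Step in, step out in the same direction — a passing tone.

C5 (beat 2) — escape tone; D4 (beat 6) — passing tone.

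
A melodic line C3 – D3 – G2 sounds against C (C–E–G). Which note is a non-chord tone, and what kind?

D3 is an escape tone.

The harmony at that moment is C major triad (C, E, G); D3 is not a chord tone.
It is approached by step up from C3 and left by leap down to G2.
Step in, leap out — an escape tone.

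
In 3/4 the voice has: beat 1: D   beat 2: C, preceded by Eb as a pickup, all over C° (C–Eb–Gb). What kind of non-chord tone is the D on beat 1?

The harmony at that moment is C diminished triad (C, Eb, Gb); D is not a chord tone.
It is approached by step down from Eb and left by step down to C.
Step in, step out in the same direction — a passing tone.

Passing tone.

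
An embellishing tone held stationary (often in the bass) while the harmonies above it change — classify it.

Approach: none. Departure: none — a single pitch is sustained while the chords change around it, passing through harmonies that do not contain it.
No melodic motion at all; the dissonance is created entirely by the moving harmonies against the stationary note — a pedal tone (pedal point).

Pedal tone.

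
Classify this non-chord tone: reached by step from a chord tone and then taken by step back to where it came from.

Neighbor tone.

Approach: by step. Departure: by step in the opposite direction, back to the starting pitch.
Stepwise on both sides but reversing to return to the same chord tone — a neighbor tone. (Had it continued onward in the same direction it would be a passing tone instead.)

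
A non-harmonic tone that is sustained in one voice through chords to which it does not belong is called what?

Approach: none. Departure: none — a single pitch is sustained while the chords change around it, passing through harmonies that do not contain it.
No melodic motion at all; the dissonance is created entirely by the moving harmonies against the stationary note — a pedal tone (pedal point).

Pedal tone.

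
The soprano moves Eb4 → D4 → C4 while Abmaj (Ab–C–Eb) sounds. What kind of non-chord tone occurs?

The harmony at that moment is Ab major triad (Ab, C, Eb); D4 is not a chord tone.
It is approached by step down from Eb4 and left by step down to C4.
Step in, step out in the same direction — a passing tone.

D4 is a passing tone.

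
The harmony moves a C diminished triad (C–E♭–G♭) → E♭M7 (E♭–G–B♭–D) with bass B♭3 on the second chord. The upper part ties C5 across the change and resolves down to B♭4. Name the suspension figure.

9–8 suspension.

At the second chord the bass is B♭3. The suspended C5 lies a ninth above the bass; after resolving down by step to B♭4, the interval above the bass becomes an octave.
Suspension figures are named by those two intervals: 9–8.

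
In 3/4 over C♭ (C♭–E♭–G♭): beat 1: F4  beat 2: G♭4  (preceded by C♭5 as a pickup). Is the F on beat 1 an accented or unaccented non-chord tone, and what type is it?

The harmony at that moment is C♭ major triad (C♭, E♭, G♭); F4 is not a chord tone.
It is approached by leap down from C♭5 and left by step up to G♭4.
Leap in, step out — an appoggiatura.
It falls on the downbeat, so it is accented.

Accented appoggiatura.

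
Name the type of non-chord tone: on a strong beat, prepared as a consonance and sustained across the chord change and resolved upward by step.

Retardation.

Approach: by preparation — the pitch is first a chord tone, then held (tied or repeated) while the harmony changes under it. Departure: up by step. Metric position: strong.
A prepared dissonance that resolves upward by step — a retardation. (The same figure resolving downward would be a suspension.)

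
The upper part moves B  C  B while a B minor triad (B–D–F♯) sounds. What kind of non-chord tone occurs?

The harmony at that moment is B minor triad (B, D, F♯); C is not a chord tone.
It is approached by step up from B and left by step down to B.
Step away and step back to the same note — a neighbor tone (upper neighbor).

C is a neighbor tone.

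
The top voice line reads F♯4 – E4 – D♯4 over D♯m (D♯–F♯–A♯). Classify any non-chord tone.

The harmony at that moment is D♯ minor triad (D♯, F♯, A♯); E4 is not a chord tone.
It is approached by step down from F♯4 and left by step down to D♯4.
Step in, step out in the same direction — a passing tone.

E4 is a passing tone.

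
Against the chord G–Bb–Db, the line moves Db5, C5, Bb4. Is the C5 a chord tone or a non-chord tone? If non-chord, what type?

Non-chord tone — a passing tone.

The harmony at that moment is G diminished triad (G, Bb, Db); C5 is not a chord tone.
It is approached by step down from Db5 and left by step down to Bb4.
Step in, step out in the same direction — a passing tone.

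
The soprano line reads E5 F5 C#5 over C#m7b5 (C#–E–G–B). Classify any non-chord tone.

The harmony at that moment is C# half-diminished seventh chord (C#, E, G, B); F5 is not a chord tone.
It is approached by step up from E5 and left by leap down to C#5.
Step in, leap out — an escape tone.

F5 is an escape tone.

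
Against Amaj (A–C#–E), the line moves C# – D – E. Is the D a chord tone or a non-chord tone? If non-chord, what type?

The harmony at that moment is A major triad (A, C#, E); D is not a chord tone.
It is approached by step up from C# and left by step up to E.
Step in, step out in the same direction — a passing tone.

Non-chord tone — a passing tone.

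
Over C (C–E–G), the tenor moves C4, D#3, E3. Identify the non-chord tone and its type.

The harmony at that moment is C major triad (C, E, G); D#3 is not a chord tone.
It is approached by leap down from C4 and left by step up to E3.
Leap in, step out — an appoggiatura.

D#3 is an appoggiatura.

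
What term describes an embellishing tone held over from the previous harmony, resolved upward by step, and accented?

Retardation.

Approach: by preparation — the pitch is first a chord tone, then held (tied or repeated) while the harmony changes under it. Departure: up by step. Metric position: strong.
A prepared dissonance that resolves upward by step — a retardation. (The same figure resolving downward would be a suspension.)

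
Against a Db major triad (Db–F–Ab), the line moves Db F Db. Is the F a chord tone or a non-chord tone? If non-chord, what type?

Db major triad contains Db, F, Ab; F is the third, so it is a chord tone.

Chord tone (the third of Db major triad).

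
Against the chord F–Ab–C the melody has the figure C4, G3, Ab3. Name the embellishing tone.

The harmony at that moment is F minor triad (F, Ab, C); G3 is not a chord tone.
It is approached by leap down from C4 and left by step up to Ab3.
Leap in, step out — an appoggiatura.

G3 is an appoggiatura.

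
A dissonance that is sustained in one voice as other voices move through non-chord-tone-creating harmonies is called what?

Approach: none. Departure: none — a single pitch is sustained while the chords change around it, passing through harmonies that do not contain it.
No melodic motion at all; the dissonance is created entirely by the moving harmonies against the stationary note — a pedal tone (pedal point).

Pedal tone.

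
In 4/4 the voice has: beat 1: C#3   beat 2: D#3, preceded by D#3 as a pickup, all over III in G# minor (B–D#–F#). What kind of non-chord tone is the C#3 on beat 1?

Lower neighbor tone.

The harmony at that moment is B major triad (B, D#, F#); C#3 is not a chord tone.
It is approached by step down from D#3 and left by step up to D#3.
Step away and step back to the same note — a neighbor tone (lower neighbor).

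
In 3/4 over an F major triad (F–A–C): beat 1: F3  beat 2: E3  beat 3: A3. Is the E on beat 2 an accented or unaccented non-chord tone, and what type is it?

Unaccented escape tone.

The harmony at that moment is F major triad (F, A, C); E3 is not a chord tone.
It is approached by step down from F3 and left by leap up to A3.
Step in, leap out — an escape tone.
It falls on a weak beat, so it is unaccented.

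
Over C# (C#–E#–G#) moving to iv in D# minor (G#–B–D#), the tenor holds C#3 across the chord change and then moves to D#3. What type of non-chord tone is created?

C#3 is a retardation.

The harmony at that moment is G# minor triad (G#, B, D#); C#3 is not a chord tone.
It is held over (the same pitch as the preceding C#3) and left by step up to D#3.
Held over from the previous chord and resolving up by step — a retardation.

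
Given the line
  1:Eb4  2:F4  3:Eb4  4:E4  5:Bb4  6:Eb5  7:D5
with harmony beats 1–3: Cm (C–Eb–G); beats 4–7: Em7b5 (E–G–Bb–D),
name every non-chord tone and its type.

The harmony at that moment is C minor triad (C, Eb, G); F4 is not a chord tone.
It is approached by step up from Eb4 and left by step down to Eb4.
Step away and step back to the same note — a neighbor tone (upper neighbor).
The harmony at that moment is E half-diminished seventh chord (E, G, Bb, D); Eb5 is not a chord tone.
It is approached by leap up from Bb4 and left by step down to D5.
Leap in, step out — an appoggiatura.

F4 (beat 2) — neighbor tone; Eb5 (beat 6) — appoggiatura.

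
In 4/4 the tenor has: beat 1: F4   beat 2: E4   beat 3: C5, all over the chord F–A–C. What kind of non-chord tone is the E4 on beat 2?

The harmony at that moment is F major triad (F, A, C); E4 is not a chord tone.
It is approached by step down from F4 and left by leap up to C5.
Step in, leap out, on a weak beat — an escape tone.

Escape tone.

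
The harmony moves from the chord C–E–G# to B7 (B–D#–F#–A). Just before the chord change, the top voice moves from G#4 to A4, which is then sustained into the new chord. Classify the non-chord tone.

A4 is an anticipation.

The harmony at that moment is C augmented triad (C, E, G#); A4 is not a chord tone.
It is approached by step up from G#4 and then sustained as the same pitch into the next harmony.
Arriving early and becoming a chord tone when the harmony changes — an anticipation.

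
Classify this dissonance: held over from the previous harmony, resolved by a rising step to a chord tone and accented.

Retardation.

Approach: by preparation — the pitch is first a chord tone, then held (tied or repeated) while the harmony changes under it. Departure: up by step. Metric position: strong.
A prepared dissonance that resolves upward by step — a retardation. (The same figure resolving downward would be a suspension.)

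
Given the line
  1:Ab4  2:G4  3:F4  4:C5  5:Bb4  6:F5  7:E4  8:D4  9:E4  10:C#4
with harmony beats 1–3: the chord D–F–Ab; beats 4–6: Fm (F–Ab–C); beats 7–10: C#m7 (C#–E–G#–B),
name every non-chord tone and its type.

The harmony at that moment is D diminished triad (D, F, Ab); G4 is not a chord tone.
It is approached by step down from Ab4 and left by step down to F4.
Step in, step out in the same direction — a passing tone.
The harmony at that moment is F minor triad (F, Ab, C); Bb4 is not a chord tone.
It is approached by step down from C5 and left by leap up to F5.
Step in, leap out — an escape tone.
The harmony at that moment is C# minor seventh chord (C#, E, G#, B); D4 is not a chord tone.
It is approached by step down from E4 and left by step up to E4.
Step away and step back to the same note — a neighbor tone (lower neighbor).

G4 (beat 2) — passing tone; Bb4 (beat 5) — escape tone; D4 (beat 8) — neighbor tone.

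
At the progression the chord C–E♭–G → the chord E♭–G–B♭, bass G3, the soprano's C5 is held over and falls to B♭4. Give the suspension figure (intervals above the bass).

4–3 suspension.

At the second chord the bass is G3. The suspended C5 lies a fourth above the bass; after resolving down by step to B♭4, the interval above the bass becomes a third.
Suspension figures are named by those two intervals: 4–3.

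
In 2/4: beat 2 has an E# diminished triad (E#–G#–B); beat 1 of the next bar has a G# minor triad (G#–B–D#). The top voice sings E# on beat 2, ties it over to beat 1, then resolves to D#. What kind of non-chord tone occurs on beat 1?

Suspension.

The harmony at that moment is G# minor triad (G#, B, D#); E# is not a chord tone.
It is held over (the same pitch as the preceding E#) and left by step down to D#.
Held over from the previous chord and resolving down by step — a suspension.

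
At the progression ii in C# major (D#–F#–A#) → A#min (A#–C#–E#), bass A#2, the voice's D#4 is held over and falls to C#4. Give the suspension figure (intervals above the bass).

At the second chord the bass is A#2. The suspended D#4 lies a fourth above the bass; after resolving down by step to C#4, the interval above the bass becomes a third.
Suspension figures are named by those two intervals: 4–3.

4–3 suspension.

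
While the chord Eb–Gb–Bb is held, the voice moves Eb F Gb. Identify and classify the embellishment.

The harmony at that moment is Eb minor triad (Eb, Gb, Bb); F is not a chord tone.
It is approached by step up from Eb and left by step up to Gb.
Step in, step out in the same direction — a passing tone.

F is a passing tone.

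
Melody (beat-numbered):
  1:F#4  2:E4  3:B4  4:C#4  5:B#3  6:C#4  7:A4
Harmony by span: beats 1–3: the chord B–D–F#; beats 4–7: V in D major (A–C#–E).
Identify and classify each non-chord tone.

The harmony at that moment is B minor triad (B, D, F#); E4 is not a chord tone.
It is approached by step down from F#4 and left by leap up to B4.
Step in, leap out — an escape tone.
The harmony at that moment is A major triad (A, C#, E); B#3 is not a chord tone.
It is approached by step down from C#4 and left by step up to C#4.
Step away and step back to the same note — a neighbor tone (lower neighbor).

E4 (beat 2) — escape tone; B#3 (beat 5) — neighbor tone.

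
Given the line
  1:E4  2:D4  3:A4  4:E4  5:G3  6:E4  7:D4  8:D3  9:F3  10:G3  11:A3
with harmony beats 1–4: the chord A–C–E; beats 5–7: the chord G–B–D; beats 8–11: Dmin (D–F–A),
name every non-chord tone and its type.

The harmony at that moment is A minor triad (A, C, E); D4 is not a chord tone.
It is approached by step down from E4 and left by leap up to A4.
Step in, leap out — an escape tone.
The harmony at that moment is G major triad (G, B, D); E4 is not a chord tone.
It is approached by leap up from G3 and left by step down to D4.
Leap in, step out — an appoggiatura.
The harmony at that moment is D minor triad (D, F, A); G3 is not a chord tone.
It is approached by step up from F3 and left by step up to A3.
Step in, step out in the same direction — a passing tone.

D4 (beat 2) — escape tone; E4 (beat 6) — appoggiatura; G3 (beat 10) — passing tone.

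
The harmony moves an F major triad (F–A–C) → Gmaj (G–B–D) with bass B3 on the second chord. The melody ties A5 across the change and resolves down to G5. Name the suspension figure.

7–6 suspension.

At the second chord the bass is B3. The suspended A5 lies a seventh above the bass; after resolving down by step to G5, the interval above the bass becomes a sixth.
Suspension figures are named by those two intervals: 7–6.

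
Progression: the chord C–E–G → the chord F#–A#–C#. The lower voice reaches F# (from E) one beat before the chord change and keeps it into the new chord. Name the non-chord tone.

The harmony at that moment is C major triad (C, E, G); F# is not a chord tone.
It is approached by step up from E and then sustained as the same pitch into the next harmony.
Arriving early and becoming a chord tone when the harmony changes — an anticipation.

F# is an anticipation.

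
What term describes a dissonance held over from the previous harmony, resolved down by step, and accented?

Suspension.

Approach: by preparation — the pitch is first a chord tone, then held (tied or repeated) while the harmony changes under it. Departure: down by step. Metric position: strong.
A prepared dissonance that resolves downward by step — a suspension. (The same figure resolving upward would be a retardation.)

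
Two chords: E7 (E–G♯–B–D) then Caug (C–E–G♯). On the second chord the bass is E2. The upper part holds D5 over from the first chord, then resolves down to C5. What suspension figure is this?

At the second chord the bass is E2. The suspended D5 lies a seventh above the bass; after resolving down by step to C5, the interval above the bass becomes a sixth.
Suspension figures are named by those two intervals: 7–6.

7–6 suspension.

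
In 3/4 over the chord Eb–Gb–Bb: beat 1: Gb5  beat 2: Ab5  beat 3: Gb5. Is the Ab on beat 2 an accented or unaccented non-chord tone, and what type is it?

Unaccented neighbor tone.

The harmony at that moment is Eb minor triad (Eb, Gb, Bb); Ab5 is not a chord tone.
It is approached by step up from Gb5 and left by step down to Gb5.
Step away and step back to the same note — a neighbor tone (upper neighbor).
It falls on a weak beat, so it is unaccented.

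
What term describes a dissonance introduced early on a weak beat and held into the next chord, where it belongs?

Approach: ahead of the chord change (typically by step), so it is dissonant against the current harmony. Departure: none — the same pitch is restated or held and is a chord tone of the new harmony.
Dissonant first, consonant once the harmony catches up: the note simply arrives early — an anticipation. (The reverse timing, consonant first and dissonant after the change, would be a suspension or retardation.)

Anticipation.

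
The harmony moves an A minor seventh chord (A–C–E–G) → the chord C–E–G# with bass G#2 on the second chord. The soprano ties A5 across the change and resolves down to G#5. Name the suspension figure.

At the second chord the bass is G#2. The suspended A5 lies a ninth above the bass; after resolving down by step to G#5, the interval above the bass becomes an octave.
Suspension figures are named by those two intervals: 9–8.

9–8 suspension.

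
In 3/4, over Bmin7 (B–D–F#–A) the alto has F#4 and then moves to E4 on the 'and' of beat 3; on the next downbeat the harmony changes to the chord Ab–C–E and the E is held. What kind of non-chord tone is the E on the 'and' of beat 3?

Anticipation.

The harmony at that moment is B minor seventh chord (B, D, F#, A); E4 is not a chord tone.
It is approached by step down from F#4 and then sustained as the same pitch into the next harmony.
Arriving early and becoming a chord tone when the harmony changes — an anticipation.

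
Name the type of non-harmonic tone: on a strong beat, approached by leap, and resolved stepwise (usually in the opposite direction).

Approach: by leap. Departure: by step. Metric position: strong.
Leap in, step out, in a metrically strong position — an appoggiatura. (It is the mirror image of the escape tone, which steps in and leaps out from a weak position.)

Appoggiatura.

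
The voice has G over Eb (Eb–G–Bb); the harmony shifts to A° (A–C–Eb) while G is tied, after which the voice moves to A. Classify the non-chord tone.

The harmony at that moment is A diminished triad (A, C, Eb); G is not a chord tone.
It is held over (the same pitch as the preceding G) and left by step up to A.
Held over from the previous chord and resolving up by step — a retardation.

G is a retardation.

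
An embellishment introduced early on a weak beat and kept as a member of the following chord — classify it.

Anticipation.

Approach: ahead of the chord change (typically by step), so it is dissonant against the current harmony. Departure: none — the same pitch is restated or held and is a chord tone of the new harmony.
Dissonant first, consonant once the harmony catches up: the note simply arrives early — an anticipation. (The reverse timing, consonant first and dissonant after the change, would be a suspension or retardation.)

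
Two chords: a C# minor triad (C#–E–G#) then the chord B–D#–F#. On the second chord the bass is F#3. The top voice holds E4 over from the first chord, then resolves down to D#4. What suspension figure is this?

7–6 suspension.

At the second chord the bass is F#3. The suspended E4 lies a seventh above the bass; after resolving down by step to D#4, the interval above the bass becomes a sixth.
Suspension figures are named by those two intervals: 7–6.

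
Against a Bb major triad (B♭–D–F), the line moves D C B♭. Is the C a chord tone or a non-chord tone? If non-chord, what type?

The harmony at that moment is B♭ major triad (B♭, D, F); C is not a chord tone.
It is approached by step down from D and left by step down to B♭.
Step in, step out in the same direction — a passing tone.

Non-chord tone — a passing tone.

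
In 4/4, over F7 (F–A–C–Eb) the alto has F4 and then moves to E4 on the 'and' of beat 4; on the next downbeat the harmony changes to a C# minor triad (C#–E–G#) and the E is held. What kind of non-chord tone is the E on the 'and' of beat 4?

Anticipation.

The harmony at that moment is F dominant seventh chord (F, A, C, Eb); E4 is not a chord tone.
It is approached by step down from F4 and then sustained as the same pitch into the next harmony.
Arriving early and becoming a chord tone when the harmony changes — an anticipation.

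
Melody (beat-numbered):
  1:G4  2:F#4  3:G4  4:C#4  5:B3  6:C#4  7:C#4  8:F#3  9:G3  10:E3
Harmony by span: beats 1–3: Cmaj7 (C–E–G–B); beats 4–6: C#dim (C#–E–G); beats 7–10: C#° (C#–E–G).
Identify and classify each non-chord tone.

The harmony at that moment is C major seventh chord (C, E, G, B); F#4 is not a chord tone.
It is approached by step down from G4 and left by step up to G4.
Step away and step back to the same note — a neighbor tone (lower neighbor).
The harmony at that moment is C# diminished triad (C#, E, G); B3 is not a chord tone.
It is approached by step down from C#4 and left by step up to C#4.
Step away and step back to the same note — a neighbor tone (lower neighbor).
The harmony at that moment is C# diminished triad (C#, E, G); F#3 is not a chord tone.
It is approached by leap down from C#4 and left by step up to G3.
Leap in, step out — an appoggiatura.

F#4 (beat 2) — neighbor tone; B3 (beat 5) — neighbor tone; F#3 (beat 8) — appoggiatura.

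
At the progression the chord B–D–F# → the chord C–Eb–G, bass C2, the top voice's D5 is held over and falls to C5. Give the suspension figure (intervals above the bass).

At the second chord the bass is C2. The suspended D5 lies a ninth above the bass; after resolving down by step to C5, the interval above the bass becomes an octave.
Suspension figures are named by those two intervals: 9–8.

9–8 suspension.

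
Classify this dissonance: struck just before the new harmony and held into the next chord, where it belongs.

Approach: ahead of the chord change (typically by step), so it is dissonant against the current harmony. Departure: none — the same pitch is restated or held and is a chord tone of the new harmony.
Dissonant first, consonant once the harmony catches up: the note simply arrives early — an anticipation. (The reverse timing, consonant first and dissonant after the change, would be a suspension or retardation.)

Anticipation.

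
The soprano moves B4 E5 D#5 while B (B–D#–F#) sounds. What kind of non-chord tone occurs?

The harmony at that moment is B major triad (B, D#, F#); E5 is not a chord tone.
It is approached by leap up from B4 and left by step down to D#5.
Leap in, step out — an appoggiatura.

E5 is an appoggiatura.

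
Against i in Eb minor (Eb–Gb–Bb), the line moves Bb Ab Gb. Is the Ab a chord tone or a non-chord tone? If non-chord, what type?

Non-chord tone — a passing tone.

The harmony at that moment is Eb minor triad (Eb, Gb, Bb); Ab is not a chord tone.
It is approached by step down from Bb and left by step down to Gb.
Step in, step out in the same direction — a passing tone.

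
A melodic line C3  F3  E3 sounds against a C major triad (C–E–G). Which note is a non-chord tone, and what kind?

The harmony at that moment is C major triad (C, E, G); F3 is not a chord tone.
It is approached by leap up from C3 and left by step down to E3.
Leap in, step out — an appoggiatura.

F3 is an appoggiatura.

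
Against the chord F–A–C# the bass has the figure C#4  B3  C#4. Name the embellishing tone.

The harmony at that moment is F augmented triad (F, A, C#); B3 is not a chord tone.
It is approached by step down from C#4 and left by step up to C#4.
Step away and step back to the same note — a neighbor tone (lower neighbor).

B3 is a neighbor tone.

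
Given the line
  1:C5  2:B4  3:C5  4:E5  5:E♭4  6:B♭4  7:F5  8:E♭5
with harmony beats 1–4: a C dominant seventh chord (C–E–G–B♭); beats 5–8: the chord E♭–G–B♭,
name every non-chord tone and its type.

B4 (beat 2) — neighbor tone; F5 (beat 7) — appoggiatura.

The harmony at that moment is C dominant seventh chord (C, E, G, B♭); B4 is not a chord tone.
It is approached by step down from C5 and left by step up to C5.
Step away and step back to the same note — a neighbor tone (lower neighbor).
The harmony at that moment is E♭ major triad (E♭, G, B♭); F5 is not a chord tone.
It is approached by leap up from B♭4 and left by step down to E♭5.
Leap in, step out — an appoggiatura.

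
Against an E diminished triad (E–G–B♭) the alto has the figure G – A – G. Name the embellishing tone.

The harmony at that moment is E diminished triad (E, G, B♭); A is not a chord tone.
It is approached by step up from G and left by step down to G.
Step away and step back to the same note — a neighbor tone (upper neighbor).

A is a neighbor tone.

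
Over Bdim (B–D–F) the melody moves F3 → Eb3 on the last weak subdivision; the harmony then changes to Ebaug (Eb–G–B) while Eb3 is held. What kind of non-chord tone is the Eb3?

Eb3 is an anticipation.

The harmony at that moment is B diminished triad (B, D, F); Eb3 is not a chord tone.
It is approached by step down from F3 and then sustained as the same pitch into the next harmony.
Arriving early and becoming a chord tone when the harmony changes — an anticipation.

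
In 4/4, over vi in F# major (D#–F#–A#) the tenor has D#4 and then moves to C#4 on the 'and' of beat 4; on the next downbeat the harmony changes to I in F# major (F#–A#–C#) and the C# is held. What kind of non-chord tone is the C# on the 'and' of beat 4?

Anticipation.

The harmony at that moment is D# minor triad (D#, F#, A#); C#4 is not a chord tone.
It is approached by step down from D#4 and then sustained as the same pitch into the next harmony.
Arriving early and becoming a chord tone when the harmony changes — an anticipation.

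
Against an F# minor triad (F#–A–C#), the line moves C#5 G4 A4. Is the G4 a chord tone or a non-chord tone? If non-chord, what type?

The harmony at that moment is F# minor triad (F#, A, C#); G4 is not a chord tone.
It is approached by leap down from C#5 and left by step up to A4.
Leap in, step out — an appoggiatura.

Non-chord tone — an appoggiatura.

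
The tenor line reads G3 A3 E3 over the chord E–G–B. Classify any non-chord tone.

A3 is an escape tone.

The harmony at that moment is E minor triad (E, G, B); A3 is not a chord tone.
It is approached by step up from G3 and left by leap down to E3.
Step in, leap out — an escape tone.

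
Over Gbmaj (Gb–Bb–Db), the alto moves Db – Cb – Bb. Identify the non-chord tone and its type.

Cb is a passing tone.

The harmony at that moment is Gb major triad (Gb, Bb, Db); Cb is not a chord tone.
It is approached by step down from Db and left by step down to Bb.
Step in, step out in the same direction — a passing tone.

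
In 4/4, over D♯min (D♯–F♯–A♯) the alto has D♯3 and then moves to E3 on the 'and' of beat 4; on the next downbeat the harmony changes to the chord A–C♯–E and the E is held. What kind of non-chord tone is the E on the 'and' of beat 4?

The harmony at that moment is D♯ minor triad (D♯, F♯, A♯); E3 is not a chord tone.
It is approached by step up from D♯3 and then sustained as the same pitch into the next harmony.
Arriving early and becoming a chord tone when the harmony changes — an anticipation.

Anticipation.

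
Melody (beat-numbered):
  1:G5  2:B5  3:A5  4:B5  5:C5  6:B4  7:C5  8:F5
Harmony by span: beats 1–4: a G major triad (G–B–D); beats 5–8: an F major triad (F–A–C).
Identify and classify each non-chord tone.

The harmony at that moment is G major triad (G, B, D); A5 is not a chord tone.
It is approached by step down from B5 and left by step up to B5.
Step away and step back to the same note — a neighbor tone (lower neighbor).
The harmony at that moment is F major triad (F, A, C); B4 is not a chord tone.
It is approached by step down from C5 and left by step up to C5.
Step away and step back to the same note — a neighbor tone (lower neighbor).

A5 (beat 3) — neighbor tone; B4 (beat 6) — neighbor tone.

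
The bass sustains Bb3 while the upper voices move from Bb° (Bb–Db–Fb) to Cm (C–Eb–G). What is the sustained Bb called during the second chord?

Pedal tone (pedal point).

The harmony at that moment is C minor triad (C, Eb, G); Bb3 is not a chord tone.
It is held over (the same pitch as the preceding Bb3) and then sustained as the same pitch into the next harmony.
Sustained through a change of harmony — a pedal tone.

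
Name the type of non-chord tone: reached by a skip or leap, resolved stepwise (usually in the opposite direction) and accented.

Appoggiatura.

Approach: by leap. Departure: by step. Metric position: strong.
Leap in, step out, in a metrically strong position — an appoggiatura. (It is the mirror image of the escape tone, which steps in and leaps out from a weak position.)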